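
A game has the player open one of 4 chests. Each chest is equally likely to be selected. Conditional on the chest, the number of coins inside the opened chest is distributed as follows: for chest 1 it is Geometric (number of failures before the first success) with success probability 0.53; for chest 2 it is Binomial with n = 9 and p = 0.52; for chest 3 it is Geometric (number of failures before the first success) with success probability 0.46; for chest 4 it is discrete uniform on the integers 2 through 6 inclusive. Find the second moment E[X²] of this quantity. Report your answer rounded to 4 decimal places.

12.1346

For each component E[X²] = Var + (mean)², giving 1: 2.45959; 2: 24.1488; 3: 3.93006; 4: 18.
Overall E[X²] = 0.25·2.45959 + 0.25·24.1488 + 0.25·3.93006 + 0.25·18 = 12.1346.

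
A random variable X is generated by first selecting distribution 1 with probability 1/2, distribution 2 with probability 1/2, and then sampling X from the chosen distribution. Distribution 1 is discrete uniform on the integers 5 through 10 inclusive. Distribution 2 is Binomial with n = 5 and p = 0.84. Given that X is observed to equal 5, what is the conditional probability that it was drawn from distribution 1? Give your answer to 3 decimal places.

0.285

Likelihoods P(X=5 | ·): 1: 0.166667; 2: 0.418212.
Posterior ∝ prior × likelihood. Numerator for 1: 0.5·0.166667 = 0.0833333.
Normalizing constant: 0.5·0.166667 + 0.5·0.418212 = 0.292439.
P(1 | observation) = 0.0833333 / 0.292439 = 0.284959.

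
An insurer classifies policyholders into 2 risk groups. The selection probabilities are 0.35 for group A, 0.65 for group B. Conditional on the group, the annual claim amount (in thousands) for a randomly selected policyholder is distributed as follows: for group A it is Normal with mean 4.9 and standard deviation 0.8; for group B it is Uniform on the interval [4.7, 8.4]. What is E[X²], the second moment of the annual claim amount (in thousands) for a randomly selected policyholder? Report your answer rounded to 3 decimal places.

For each component E[X²] = Var + (mean)², giving A: 24.65; B: 44.0433.
Overall E[X²] = 0.35·24.65 + 0.65·44.0433 = 37.2557.

37.256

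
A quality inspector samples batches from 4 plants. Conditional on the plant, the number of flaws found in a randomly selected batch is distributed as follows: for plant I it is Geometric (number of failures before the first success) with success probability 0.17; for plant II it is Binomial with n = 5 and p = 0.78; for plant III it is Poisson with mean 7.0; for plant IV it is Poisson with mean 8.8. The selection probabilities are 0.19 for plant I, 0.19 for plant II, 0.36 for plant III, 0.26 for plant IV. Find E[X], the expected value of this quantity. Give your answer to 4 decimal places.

6.4766

Component means — I: 4.88235; II: 3.9; III: 7; IV: 8.8.
E[X] = 0.19·4.88235 + 0.19·3.9 + 0.36·7 + 0.26·8.8 = 6.47665.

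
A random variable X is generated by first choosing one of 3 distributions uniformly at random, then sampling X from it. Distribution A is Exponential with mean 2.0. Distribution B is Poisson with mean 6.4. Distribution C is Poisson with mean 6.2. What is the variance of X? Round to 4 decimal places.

9.6489

Per component, A: μ=2, E[X²]=8; B: μ=6.4, E[X²]=47.36; C: μ=6.2, E[X²]=44.64.
E[X] = 0.333333·2 + 0.333333·6.4 + 0.333333·6.2 = 4.86667.
E[X²] = 0.333333·8 + 0.333333·47.36 + 0.333333·44.64 = 33.3333.
Var(X) = E[X²] − (E[X])² = 33.3333 − 23.6844 = 9.64889.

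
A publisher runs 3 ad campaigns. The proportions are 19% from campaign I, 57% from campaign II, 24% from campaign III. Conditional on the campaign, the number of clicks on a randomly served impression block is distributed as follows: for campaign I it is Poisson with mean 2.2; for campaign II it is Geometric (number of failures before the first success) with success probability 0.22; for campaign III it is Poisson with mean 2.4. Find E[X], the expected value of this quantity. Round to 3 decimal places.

3.015

Component means — I: 2.2; II: 3.54545; III: 2.4.
E[X] = 0.19·2.2 + 0.57·3.54545 + 0.24·2.4 = 3.01491.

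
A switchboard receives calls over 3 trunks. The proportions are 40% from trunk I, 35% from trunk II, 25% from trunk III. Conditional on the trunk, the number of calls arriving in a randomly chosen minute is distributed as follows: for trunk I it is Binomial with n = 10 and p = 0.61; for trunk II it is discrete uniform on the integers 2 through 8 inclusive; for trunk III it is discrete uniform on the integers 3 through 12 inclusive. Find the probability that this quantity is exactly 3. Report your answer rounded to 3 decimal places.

Conditional on each trunk, P(X = 3): I: 0.0373786; II: 0.142857; III: 0.1.
By total probability, P(X = 3) = 0.4·0.0373786 + 0.35·0.142857 + 0.25·0.1 = 0.0899514.

0.090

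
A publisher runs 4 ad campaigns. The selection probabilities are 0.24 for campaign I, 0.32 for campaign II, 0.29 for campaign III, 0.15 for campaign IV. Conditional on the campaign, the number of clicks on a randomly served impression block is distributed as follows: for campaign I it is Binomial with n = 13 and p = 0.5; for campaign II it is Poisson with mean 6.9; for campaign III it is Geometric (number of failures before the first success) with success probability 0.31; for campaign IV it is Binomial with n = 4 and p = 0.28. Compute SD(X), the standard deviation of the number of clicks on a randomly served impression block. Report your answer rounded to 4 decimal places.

Per component, I: μ=6.5, E[X²]=45.5; II: μ=6.9, E[X²]=54.51; III: μ=2.22581, E[X²]=12.1342; IV: μ=1.12, E[X²]=2.0608.
E[X] = 0.24·6.5 + 0.32·6.9 + 0.29·2.22581 + 0.15·1.12 = 4.58148.
E[X²] = 0.24·45.5 + 0.32·54.51 + 0.29·12.1342 + 0.15·2.0608 = 32.1912.
Var(X) = E[X²] − (E[X])² = 32.1912 − 20.99 = 11.2013.
SD(X) = √11.2013 = 3.34683.

3.3468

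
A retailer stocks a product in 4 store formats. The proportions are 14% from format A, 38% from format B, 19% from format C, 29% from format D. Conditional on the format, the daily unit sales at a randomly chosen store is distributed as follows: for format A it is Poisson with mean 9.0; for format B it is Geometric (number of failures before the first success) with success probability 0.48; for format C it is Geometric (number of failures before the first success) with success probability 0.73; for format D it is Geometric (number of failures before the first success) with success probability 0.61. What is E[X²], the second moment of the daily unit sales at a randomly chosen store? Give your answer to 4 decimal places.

For each component E[X²] = Var + (mean)², giving A: 90; B: 3.43056; C: 0.64346; D: 1.45687.
Overall E[X²] = 0.14·90 + 0.38·3.43056 + 0.19·0.64346 + 0.29·1.45687 = 14.4484.

14.4484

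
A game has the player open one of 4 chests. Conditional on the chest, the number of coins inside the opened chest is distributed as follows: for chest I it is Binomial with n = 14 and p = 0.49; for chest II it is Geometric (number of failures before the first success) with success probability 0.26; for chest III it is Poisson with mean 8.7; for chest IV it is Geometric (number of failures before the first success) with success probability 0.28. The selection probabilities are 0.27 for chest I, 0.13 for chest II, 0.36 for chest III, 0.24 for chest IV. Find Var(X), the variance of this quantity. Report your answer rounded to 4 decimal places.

Per component, I: μ=6.86, E[X²]=50.5582; II: μ=2.84615, E[X²]=19.0473; III: μ=8.7, E[X²]=84.39; IV: μ=2.57143, E[X²]=15.7959.
E[X] = 0.27·6.86 + 0.13·2.84615 + 0.36·8.7 + 0.24·2.57143 = 5.97134.
E[X²] = 0.27·50.5582 + 0.13·19.0473 + 0.36·84.39 + 0.24·15.7959 = 50.2983.
Var(X) = E[X²] − (E[X])² = 50.2983 − 35.6569 = 14.6414.

14.6414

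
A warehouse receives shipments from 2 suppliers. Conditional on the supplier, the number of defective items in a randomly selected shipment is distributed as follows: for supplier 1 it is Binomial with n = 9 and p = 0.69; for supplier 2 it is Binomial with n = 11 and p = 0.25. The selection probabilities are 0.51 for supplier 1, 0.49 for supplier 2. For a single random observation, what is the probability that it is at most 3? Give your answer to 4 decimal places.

Conditional on each supplier, P(X ≤ 3): 1: 0.0297621; 2: 0.713305.
By total probability, P(X ≤ 3) = 0.51·0.0297621 + 0.49·0.713305 = 0.364698.

0.3647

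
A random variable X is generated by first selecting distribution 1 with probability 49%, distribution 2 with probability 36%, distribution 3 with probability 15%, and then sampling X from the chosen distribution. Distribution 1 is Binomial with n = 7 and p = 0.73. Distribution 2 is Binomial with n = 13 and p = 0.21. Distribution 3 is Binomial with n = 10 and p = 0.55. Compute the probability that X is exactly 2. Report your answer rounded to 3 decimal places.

Conditional on each component, P(X = 2): 1: 0.0160577; 2: 0.257295; 3: 0.0228896.
By total probability, P(X = 2) = 0.49·0.0160577 + 0.36·0.257295 + 0.15·0.0228896 = 0.103928.

0.104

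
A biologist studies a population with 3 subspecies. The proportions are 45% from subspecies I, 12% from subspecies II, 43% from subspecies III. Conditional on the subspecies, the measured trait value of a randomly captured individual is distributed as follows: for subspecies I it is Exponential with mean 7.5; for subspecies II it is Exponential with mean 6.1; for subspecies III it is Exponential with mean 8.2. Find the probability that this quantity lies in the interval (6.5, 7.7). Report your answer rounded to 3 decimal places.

Conditional on each subspecies, P(6.5 < X < 7.7): I: 0.0621514; II: 0.0615264; III: 0.0616197.
By total probability, P(6.5 < X < 7.7) = 0.45·0.0621514 + 0.12·0.0615264 + 0.43·0.0616197 = 0.0618478.

0.062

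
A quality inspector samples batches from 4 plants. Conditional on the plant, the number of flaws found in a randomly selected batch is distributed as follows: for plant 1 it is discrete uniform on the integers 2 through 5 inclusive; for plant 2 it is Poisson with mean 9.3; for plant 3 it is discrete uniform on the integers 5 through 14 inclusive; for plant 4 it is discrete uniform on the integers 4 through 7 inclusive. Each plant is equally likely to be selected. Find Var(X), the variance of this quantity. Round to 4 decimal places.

11.5200

Per component, 1: μ=3.5, E[X²]=13.5; 2: μ=9.3, E[X²]=95.79; 3: μ=9.5, E[X²]=98.5; 4: μ=5.5, E[X²]=31.5.
E[X] = 0.25·3.5 + 0.25·9.3 + 0.25·9.5 + 0.25·5.5 = 6.95.
E[X²] = 0.25·13.5 + 0.25·95.79 + 0.25·98.5 + 0.25·31.5 = 59.8225.
Var(X) = E[X²] − (E[X])² = 59.8225 − 48.3025 = 11.52.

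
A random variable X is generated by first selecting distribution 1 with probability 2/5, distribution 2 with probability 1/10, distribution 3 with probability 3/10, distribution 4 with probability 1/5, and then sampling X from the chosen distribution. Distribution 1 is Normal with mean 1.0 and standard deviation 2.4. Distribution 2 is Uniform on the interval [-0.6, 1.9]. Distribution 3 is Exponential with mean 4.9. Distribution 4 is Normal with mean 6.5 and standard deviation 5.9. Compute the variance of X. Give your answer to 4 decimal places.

22.1511

Per component, 1: μ=1, E[X²]=6.76; 2: μ=0.65, E[X²]=0.943333; 3: μ=4.9, E[X²]=48.02; 4: μ=6.5, E[X²]=77.06.
E[X] = 0.4·1 + 0.1·0.65 + 0.3·4.9 + 0.2·6.5 = 3.235.
E[X²] = 0.4·6.76 + 0.1·0.943333 + 0.3·48.02 + 0.2·77.06 = 32.6163.
Var(X) = E[X²] − (E[X])² = 32.6163 − 10.4652 = 22.1511.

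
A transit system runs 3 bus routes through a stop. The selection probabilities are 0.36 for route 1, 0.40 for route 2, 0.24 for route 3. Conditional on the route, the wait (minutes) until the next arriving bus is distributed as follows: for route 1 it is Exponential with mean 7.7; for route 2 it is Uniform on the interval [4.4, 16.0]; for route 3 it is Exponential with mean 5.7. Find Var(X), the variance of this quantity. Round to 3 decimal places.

36.817

Per component, 1: μ=7.7, E[X²]=118.58; 2: μ=10.2, E[X²]=115.253; 3: μ=5.7, E[X²]=64.98.
E[X] = 0.36·7.7 + 0.4·10.2 + 0.24·5.7 = 8.22.
E[X²] = 0.36·118.58 + 0.4·115.253 + 0.24·64.98 = 104.385.
Var(X) = E[X²] − (E[X])² = 104.385 − 67.5684 = 36.8169.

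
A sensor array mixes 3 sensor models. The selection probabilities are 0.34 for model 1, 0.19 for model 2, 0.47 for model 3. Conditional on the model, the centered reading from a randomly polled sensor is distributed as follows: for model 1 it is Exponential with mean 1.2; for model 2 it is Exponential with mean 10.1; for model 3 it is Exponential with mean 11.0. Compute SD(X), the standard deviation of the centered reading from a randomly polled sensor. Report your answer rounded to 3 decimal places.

9.863

Per component, 1: μ=1.2, E[X²]=2.88; 2: μ=10.1, E[X²]=204.02; 3: μ=11, E[X²]=242.
E[X] = 0.34·1.2 + 0.19·10.1 + 0.47·11 = 7.497.
E[X²] = 0.34·2.88 + 0.19·204.02 + 0.47·242 = 153.483.
Var(X) = E[X²] − (E[X])² = 153.483 − 56.205 = 97.278.
SD(X) = √97.278 = 9.86296.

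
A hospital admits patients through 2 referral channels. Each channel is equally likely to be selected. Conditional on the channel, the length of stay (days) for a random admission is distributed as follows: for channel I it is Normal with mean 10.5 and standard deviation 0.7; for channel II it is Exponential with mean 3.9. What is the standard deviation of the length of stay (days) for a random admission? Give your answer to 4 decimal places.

Per component, I: μ=10.5, E[X²]=110.74; II: μ=3.9, E[X²]=30.42.
E[X] = 0.5·10.5 + 0.5·3.9 = 7.2.
E[X²] = 0.5·110.74 + 0.5·30.42 = 70.58.
Var(X) = E[X²] − (E[X])² = 70.58 − 51.84 = 18.74.
SD(X) = √18.74 = 4.32897.

4.3290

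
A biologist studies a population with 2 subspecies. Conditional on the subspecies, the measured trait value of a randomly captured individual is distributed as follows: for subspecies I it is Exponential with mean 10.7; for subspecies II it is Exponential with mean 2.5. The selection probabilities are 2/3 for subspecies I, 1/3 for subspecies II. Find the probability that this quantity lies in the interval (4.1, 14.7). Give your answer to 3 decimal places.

0.349

Conditional on each subspecies, P(4.1 < X < 14.7): I: 0.428557; II: 0.191185.
By total probability, P(4.1 < X < 14.7) = 0.666667·0.428557 + 0.333333·0.191185 = 0.349433.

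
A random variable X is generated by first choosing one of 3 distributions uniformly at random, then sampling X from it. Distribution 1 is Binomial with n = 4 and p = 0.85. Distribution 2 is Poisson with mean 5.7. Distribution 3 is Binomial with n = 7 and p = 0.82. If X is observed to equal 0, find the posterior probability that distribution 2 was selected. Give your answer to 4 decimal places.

Likelihoods P(X=0 | ·): 1: 0.00050625; 2: 0.00334597; 3: 6.1222e-06.
Posterior ∝ prior × likelihood. Numerator for 2: 0.333333·0.00334597 = 0.00111532.
Normalizing constant: 0.333333·0.00050625 + 0.333333·0.00334597 + 0.333333·6.1222e-06 = 0.00128611.
P(2 | observation) = 0.00111532 / 0.00128611 = 0.867204.

0.8672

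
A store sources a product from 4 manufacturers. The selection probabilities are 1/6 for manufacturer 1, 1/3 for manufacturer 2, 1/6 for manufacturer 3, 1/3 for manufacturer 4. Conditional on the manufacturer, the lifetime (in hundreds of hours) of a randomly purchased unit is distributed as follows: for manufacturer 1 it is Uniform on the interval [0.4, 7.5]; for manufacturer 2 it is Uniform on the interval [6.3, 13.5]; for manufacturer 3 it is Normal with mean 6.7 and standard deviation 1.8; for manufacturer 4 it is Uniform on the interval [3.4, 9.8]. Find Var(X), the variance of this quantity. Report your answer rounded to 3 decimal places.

8.164

Per component, 1: μ=3.95, E[X²]=19.8033; 2: μ=9.9, E[X²]=102.33; 3: μ=6.7, E[X²]=48.13; 4: μ=6.6, E[X²]=46.9733.
E[X] = 0.166667·3.95 + 0.333333·9.9 + 0.166667·6.7 + 0.333333·6.6 = 7.275.
E[X²] = 0.166667·19.8033 + 0.333333·102.33 + 0.166667·48.13 + 0.333333·46.9733 = 61.09.
Var(X) = E[X²] − (E[X])² = 61.09 − 52.9256 = 8.16437.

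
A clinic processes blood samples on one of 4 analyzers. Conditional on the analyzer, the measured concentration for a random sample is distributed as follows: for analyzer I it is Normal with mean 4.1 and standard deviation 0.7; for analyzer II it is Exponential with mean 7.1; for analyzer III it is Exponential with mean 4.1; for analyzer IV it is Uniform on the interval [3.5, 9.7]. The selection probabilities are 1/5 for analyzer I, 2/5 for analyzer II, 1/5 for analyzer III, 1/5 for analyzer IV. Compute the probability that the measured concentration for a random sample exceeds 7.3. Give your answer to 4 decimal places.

0.2542

Conditional on each analyzer, P(X > 7.3): I: 2.42205e-06; II: 0.357661; III: 0.168556; IV: 0.387097.
By total probability, P(X > 7.3) = 0.2·2.42205e-06 + 0.4·0.357661 + 0.2·0.168556 + 0.2·0.387097 = 0.254196.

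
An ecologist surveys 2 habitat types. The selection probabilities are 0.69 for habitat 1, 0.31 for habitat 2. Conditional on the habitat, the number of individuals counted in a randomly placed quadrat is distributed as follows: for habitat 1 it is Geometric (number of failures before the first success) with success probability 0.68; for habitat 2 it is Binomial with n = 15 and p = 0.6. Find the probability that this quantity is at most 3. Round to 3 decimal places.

Conditional on each habitat, P(X ≤ 3): 1: 0.989514; 2: 0.00192777.
By total probability, P(X ≤ 3) = 0.69·0.989514 + 0.31·0.00192777 = 0.683362.

0.683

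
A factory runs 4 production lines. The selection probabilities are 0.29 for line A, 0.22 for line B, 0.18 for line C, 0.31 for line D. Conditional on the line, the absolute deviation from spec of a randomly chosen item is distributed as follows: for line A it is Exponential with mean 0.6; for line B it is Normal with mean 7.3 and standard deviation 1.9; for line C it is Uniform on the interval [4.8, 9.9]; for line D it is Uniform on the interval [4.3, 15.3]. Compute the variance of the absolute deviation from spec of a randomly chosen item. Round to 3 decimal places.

Per component, A: μ=0.6, E[X²]=0.72; B: μ=7.3, E[X²]=56.9; C: μ=7.35, E[X²]=56.19; D: μ=9.8, E[X²]=106.123.
E[X] = 0.29·0.6 + 0.22·7.3 + 0.18·7.35 + 0.31·9.8 = 6.141.
E[X²] = 0.29·0.72 + 0.22·56.9 + 0.18·56.19 + 0.31·106.123 = 55.7392.
Var(X) = E[X²] − (E[X])² = 55.7392 − 37.7119 = 18.0274.

18.027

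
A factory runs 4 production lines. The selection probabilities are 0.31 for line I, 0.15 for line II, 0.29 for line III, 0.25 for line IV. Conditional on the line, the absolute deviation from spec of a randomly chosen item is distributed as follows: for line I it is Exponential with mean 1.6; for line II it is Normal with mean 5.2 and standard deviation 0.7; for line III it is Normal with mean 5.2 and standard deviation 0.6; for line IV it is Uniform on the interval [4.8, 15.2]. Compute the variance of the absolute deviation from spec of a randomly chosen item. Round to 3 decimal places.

12.995

Per component, I: μ=1.6, E[X²]=5.12; II: μ=5.2, E[X²]=27.53; III: μ=5.2, E[X²]=27.4; IV: μ=10, E[X²]=109.013.
E[X] = 0.31·1.6 + 0.15·5.2 + 0.29·5.2 + 0.25·10 = 5.284.
E[X²] = 0.31·5.12 + 0.15·27.53 + 0.29·27.4 + 0.25·109.013 = 40.916.
Var(X) = E[X²] − (E[X])² = 40.916 − 27.9207 = 12.9954.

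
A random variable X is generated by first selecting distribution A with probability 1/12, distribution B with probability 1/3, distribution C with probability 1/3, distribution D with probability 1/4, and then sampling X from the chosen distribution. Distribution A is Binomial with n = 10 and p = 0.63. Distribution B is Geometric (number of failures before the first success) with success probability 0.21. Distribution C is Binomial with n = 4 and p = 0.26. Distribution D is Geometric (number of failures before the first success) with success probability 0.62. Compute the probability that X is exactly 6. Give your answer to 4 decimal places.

Conditional on each component, P(X = 6): A: 0.246076; B: 0.0510484; C: 0; D: 0.00186678.
By total probability, P(X = 6) = 0.0833333·0.246076 + 0.333333·0.0510484 + 0.333333·0 + 0.25·0.00186678 = 0.0379892.

0.0380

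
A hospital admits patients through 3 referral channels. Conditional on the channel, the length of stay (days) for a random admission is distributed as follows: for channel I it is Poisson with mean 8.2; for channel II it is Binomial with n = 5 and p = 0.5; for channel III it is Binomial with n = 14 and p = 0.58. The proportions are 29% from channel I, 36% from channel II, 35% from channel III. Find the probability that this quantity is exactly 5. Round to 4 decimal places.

0.0546

Conditional on each channel, P(X = 5): I: 0.0848542; II: 0.03125; III: 0.0534377.
By total probability, P(X = 5) = 0.29·0.0848542 + 0.36·0.03125 + 0.35·0.0534377 = 0.0545609.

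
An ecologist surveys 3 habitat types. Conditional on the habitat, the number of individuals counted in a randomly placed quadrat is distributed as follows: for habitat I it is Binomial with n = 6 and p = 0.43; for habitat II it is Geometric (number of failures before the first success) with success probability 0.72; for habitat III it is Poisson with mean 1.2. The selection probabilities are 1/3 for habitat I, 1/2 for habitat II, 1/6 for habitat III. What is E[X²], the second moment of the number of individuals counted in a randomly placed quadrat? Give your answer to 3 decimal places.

3.495

For each component E[X²] = Var + (mean)², giving I: 8.127; II: 0.691358; III: 2.64.
Overall E[X²] = 0.333333·8.127 + 0.5·0.691358 + 0.166667·2.64 = 3.49468.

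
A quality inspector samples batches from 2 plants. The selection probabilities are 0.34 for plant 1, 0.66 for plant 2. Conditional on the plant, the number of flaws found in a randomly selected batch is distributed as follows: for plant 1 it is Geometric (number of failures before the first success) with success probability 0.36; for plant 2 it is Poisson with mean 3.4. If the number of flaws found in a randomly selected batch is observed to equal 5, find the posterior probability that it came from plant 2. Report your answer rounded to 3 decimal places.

0.864

Likelihoods P(X=5 | ·): 1: 0.0386547; 2: 0.126361.
Posterior ∝ prior × likelihood. Numerator for 2: 0.66·0.126361 = 0.0833981.
Normalizing constant: 0.34·0.0386547 + 0.66·0.126361 = 0.0965407.
P(2 | observation) = 0.0833981 / 0.0965407 = 0.863865.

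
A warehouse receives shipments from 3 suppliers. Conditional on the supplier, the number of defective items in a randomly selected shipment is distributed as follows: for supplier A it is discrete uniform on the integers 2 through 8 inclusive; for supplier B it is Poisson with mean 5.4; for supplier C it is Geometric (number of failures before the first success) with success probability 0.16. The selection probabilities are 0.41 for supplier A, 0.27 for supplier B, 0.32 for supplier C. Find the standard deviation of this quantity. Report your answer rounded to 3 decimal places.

Per component, A: μ=5, E[X²]=29; B: μ=5.4, E[X²]=34.56; C: μ=5.25, E[X²]=60.375.
E[X] = 0.41·5 + 0.27·5.4 + 0.32·5.25 = 5.188.
E[X²] = 0.41·29 + 0.27·34.56 + 0.32·60.375 = 40.5412.
Var(X) = E[X²] − (E[X])² = 40.5412 − 26.9153 = 13.6259.
SD(X) = √13.6259 = 3.69132.

3.691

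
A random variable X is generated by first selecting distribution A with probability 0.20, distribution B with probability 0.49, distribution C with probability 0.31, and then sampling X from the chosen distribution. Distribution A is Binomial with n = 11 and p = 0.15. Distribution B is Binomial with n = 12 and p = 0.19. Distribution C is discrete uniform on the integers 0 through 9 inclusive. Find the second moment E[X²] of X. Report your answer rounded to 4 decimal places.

For each component E[X²] = Var + (mean)², giving A: 4.125; B: 7.0452; C: 28.5.
Overall E[X²] = 0.2·4.125 + 0.49·7.0452 + 0.31·28.5 = 13.1121.

13.1121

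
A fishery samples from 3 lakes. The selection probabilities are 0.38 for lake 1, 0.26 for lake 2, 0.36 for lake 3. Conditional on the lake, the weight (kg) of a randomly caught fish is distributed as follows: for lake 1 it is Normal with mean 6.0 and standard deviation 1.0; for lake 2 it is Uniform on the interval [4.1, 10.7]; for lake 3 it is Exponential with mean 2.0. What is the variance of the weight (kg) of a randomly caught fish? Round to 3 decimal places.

7.876

Per component, 1: μ=6, E[X²]=37; 2: μ=7.4, E[X²]=58.39; 3: μ=2, E[X²]=8.
E[X] = 0.38·6 + 0.26·7.4 + 0.36·2 = 4.924.
E[X²] = 0.38·37 + 0.26·58.39 + 0.36·8 = 32.1214.
Var(X) = E[X²] − (E[X])² = 32.1214 − 24.2458 = 7.87562.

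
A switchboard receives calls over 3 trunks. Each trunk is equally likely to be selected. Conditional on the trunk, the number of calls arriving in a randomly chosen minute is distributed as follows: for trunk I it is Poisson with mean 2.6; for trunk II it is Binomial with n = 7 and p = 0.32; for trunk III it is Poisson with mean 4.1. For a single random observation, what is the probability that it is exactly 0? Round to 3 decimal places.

Conditional on each trunk, P(X = 0): I: 0.0742736; II: 0.0672299; III: 0.0165727.
By total probability, P(X = 0) = 0.333333·0.0742736 + 0.333333·0.0672299 + 0.333333·0.0165727 = 0.052692.

0.053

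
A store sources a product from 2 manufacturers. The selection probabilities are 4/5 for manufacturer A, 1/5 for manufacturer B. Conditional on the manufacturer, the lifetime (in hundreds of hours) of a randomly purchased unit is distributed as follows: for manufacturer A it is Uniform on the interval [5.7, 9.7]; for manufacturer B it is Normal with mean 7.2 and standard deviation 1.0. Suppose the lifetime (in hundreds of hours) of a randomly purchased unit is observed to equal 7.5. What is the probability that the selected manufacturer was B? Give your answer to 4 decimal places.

0.2761

Likelihoods f(7.5 | ·): A: 0.25; B: 0.381388.
Posterior ∝ prior × likelihood. Numerator for B: 0.2·0.381388 = 0.0762776.
Normalizing constant: 0.8·0.25 + 0.2·0.381388 = 0.276278.
P(B | observation) = 0.0762776 / 0.276278 = 0.27609.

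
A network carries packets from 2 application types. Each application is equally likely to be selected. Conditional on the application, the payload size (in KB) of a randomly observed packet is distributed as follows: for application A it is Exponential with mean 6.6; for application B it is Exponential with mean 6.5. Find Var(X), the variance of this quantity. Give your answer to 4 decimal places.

Per component, A: μ=6.6, E[X²]=87.12; B: μ=6.5, E[X²]=84.5.
E[X] = 0.5·6.6 + 0.5·6.5 = 6.55.
E[X²] = 0.5·87.12 + 0.5·84.5 = 85.81.
Var(X) = E[X²] − (E[X])² = 85.81 − 42.9025 = 42.9075.

42.9075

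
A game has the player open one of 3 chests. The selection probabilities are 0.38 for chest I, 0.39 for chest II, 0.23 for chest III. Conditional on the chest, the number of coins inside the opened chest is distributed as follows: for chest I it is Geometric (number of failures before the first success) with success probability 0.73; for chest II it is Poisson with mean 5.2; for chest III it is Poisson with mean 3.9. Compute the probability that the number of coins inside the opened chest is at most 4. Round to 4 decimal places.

Conditional on each chest, P(X ≤ 4): I: 0.998565; II: 0.406128; III: 0.648365.
By total probability, P(X ≤ 4) = 0.38·0.998565 + 0.39·0.406128 + 0.23·0.648365 = 0.686969.

0.6870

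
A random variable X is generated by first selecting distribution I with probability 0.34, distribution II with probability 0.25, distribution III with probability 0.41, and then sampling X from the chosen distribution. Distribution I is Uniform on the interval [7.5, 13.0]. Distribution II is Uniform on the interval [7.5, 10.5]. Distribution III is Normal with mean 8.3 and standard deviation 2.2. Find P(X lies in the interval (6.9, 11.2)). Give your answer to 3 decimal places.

0.743

Conditional on each component, P(6.9 < X < 11.2): I: 0.672727; II: 1; III: 0.644009.
By total probability, P(6.9 < X < 11.2) = 0.34·0.672727 + 0.25·1 + 0.41·0.644009 = 0.742771.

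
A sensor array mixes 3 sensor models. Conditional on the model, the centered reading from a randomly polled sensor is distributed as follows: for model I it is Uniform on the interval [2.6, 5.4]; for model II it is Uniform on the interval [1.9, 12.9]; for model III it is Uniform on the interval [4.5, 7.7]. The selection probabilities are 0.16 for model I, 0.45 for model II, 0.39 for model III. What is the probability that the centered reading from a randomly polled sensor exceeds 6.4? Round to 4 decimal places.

0.4243

Conditional on each model, P(X > 6.4): I: 0; II: 0.590909; III: 0.40625.
By total probability, P(X > 6.4) = 0.16·0 + 0.45·0.590909 + 0.39·0.40625 = 0.424347.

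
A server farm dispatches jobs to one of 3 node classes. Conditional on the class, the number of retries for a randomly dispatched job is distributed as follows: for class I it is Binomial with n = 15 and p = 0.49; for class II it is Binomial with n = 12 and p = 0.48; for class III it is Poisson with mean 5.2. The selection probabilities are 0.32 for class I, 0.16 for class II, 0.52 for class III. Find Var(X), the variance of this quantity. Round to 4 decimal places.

Per component, I: μ=7.35, E[X²]=57.771; II: μ=5.76, E[X²]=36.1728; III: μ=5.2, E[X²]=32.24.
E[X] = 0.32·7.35 + 0.16·5.76 + 0.52·5.2 = 5.9776.
E[X²] = 0.32·57.771 + 0.16·36.1728 + 0.52·32.24 = 41.0392.
Var(X) = E[X²] − (E[X])² = 41.0392 − 35.7317 = 5.30747.

5.3075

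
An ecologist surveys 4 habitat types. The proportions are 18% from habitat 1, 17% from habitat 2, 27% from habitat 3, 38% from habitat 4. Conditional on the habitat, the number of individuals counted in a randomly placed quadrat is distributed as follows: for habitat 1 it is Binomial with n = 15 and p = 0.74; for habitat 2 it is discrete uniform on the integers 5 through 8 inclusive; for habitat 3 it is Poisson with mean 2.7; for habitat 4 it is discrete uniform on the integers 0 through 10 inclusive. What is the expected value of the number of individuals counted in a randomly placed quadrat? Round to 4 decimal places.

5.7320

Component means — 1: 11.1; 2: 6.5; 3: 2.7; 4: 5.
E[X] = 0.18·11.1 + 0.17·6.5 + 0.27·2.7 + 0.38·5 = 5.732.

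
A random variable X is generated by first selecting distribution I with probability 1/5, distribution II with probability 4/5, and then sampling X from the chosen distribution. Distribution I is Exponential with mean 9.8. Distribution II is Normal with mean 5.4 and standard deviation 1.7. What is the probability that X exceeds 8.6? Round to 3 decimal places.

Conditional on each component, P(X > 8.6): I: 0.4158; II: 0.0298941.
By total probability, P(X > 8.6) = 0.2·0.4158 + 0.8·0.0298941 = 0.107075.

0.107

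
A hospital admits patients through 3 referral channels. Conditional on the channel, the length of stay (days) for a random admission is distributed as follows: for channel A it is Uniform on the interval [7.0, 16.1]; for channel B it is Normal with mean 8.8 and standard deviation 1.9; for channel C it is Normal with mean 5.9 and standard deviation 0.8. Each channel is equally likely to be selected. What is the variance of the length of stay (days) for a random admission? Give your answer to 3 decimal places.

9.039

Per component, A: μ=11.55, E[X²]=140.303; B: μ=8.8, E[X²]=81.05; C: μ=5.9, E[X²]=35.45.
E[X] = 0.333333·11.55 + 0.333333·8.8 + 0.333333·5.9 = 8.75.
E[X²] = 0.333333·140.303 + 0.333333·81.05 + 0.333333·35.45 = 85.6011.
Var(X) = E[X²] − (E[X])² = 85.6011 − 76.5625 = 9.03861.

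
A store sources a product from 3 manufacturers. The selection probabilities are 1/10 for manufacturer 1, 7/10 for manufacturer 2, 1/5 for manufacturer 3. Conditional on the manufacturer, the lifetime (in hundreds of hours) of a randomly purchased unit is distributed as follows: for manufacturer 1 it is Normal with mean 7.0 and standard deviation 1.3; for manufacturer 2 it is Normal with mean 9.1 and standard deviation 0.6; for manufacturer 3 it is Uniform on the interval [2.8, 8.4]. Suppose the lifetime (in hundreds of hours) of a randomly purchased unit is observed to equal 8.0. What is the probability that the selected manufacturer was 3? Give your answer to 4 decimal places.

Likelihoods f(8.0 | ·): 1: 0.228285; 2: 0.123852; 3: 0.178571.
Posterior ∝ prior × likelihood. Numerator for 3: 0.2·0.178571 = 0.0357143.
Normalizing constant: 0.1·0.228285 + 0.7·0.123852 + 0.2·0.178571 = 0.145239.
P(3 | observation) = 0.0357143 / 0.145239 = 0.2459.

0.2459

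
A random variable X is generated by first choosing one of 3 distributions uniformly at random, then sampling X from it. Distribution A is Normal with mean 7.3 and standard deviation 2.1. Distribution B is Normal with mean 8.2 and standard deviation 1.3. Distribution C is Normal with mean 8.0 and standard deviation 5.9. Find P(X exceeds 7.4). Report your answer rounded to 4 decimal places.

0.5841

Conditional on each component, P(X > 7.4): A: 0.48101; B: 0.73085; C: 0.540501.
By total probability, P(X > 7.4) = 0.333333·0.48101 + 0.333333·0.73085 + 0.333333·0.540501 = 0.58412.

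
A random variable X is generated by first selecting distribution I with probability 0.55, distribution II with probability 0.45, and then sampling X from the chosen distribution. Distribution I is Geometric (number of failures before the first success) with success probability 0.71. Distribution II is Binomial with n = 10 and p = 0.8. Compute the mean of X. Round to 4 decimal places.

3.8246

Component means — I: 0.408451; II: 8.
E[X] = 0.55·0.408451 + 0.45·8 = 3.82465.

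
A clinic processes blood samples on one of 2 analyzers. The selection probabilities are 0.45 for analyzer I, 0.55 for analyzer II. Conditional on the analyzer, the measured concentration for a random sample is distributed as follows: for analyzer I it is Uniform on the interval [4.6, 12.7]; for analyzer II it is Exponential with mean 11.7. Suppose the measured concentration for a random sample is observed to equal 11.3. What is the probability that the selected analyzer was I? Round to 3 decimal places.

Likelihoods f(11.3 | ·): I: 0.123457; II: 0.0325362.
Posterior ∝ prior × likelihood. Numerator for I: 0.45·0.123457 = 0.0555556.
Normalizing constant: 0.45·0.123457 + 0.55·0.0325362 = 0.0734505.
P(I | observation) = 0.0555556 / 0.0734505 = 0.756367.

0.756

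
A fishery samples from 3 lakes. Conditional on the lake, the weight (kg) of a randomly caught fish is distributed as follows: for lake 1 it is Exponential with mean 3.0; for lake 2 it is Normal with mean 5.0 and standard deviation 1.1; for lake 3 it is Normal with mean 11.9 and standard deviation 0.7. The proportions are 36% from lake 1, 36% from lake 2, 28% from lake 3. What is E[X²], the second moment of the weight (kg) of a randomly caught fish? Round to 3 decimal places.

For each component E[X²] = Var + (mean)², giving 1: 18; 2: 26.21; 3: 142.1.
Overall E[X²] = 0.36·18 + 0.36·26.21 + 0.28·142.1 = 55.7036.

55.704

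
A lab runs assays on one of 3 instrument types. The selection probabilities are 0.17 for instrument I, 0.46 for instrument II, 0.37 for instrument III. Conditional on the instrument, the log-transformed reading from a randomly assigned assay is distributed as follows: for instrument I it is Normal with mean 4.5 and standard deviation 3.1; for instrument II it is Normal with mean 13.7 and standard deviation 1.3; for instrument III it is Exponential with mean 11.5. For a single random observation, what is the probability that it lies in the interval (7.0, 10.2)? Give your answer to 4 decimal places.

Conditional on each instrument, P(7.0 < X < 10.2): I: 0.177012; II: 0.00354784; III: 0.132153.
By total probability, P(7.0 < X < 10.2) = 0.17·0.177012 + 0.46·0.00354784 + 0.37·0.132153 = 0.0806206.

0.0806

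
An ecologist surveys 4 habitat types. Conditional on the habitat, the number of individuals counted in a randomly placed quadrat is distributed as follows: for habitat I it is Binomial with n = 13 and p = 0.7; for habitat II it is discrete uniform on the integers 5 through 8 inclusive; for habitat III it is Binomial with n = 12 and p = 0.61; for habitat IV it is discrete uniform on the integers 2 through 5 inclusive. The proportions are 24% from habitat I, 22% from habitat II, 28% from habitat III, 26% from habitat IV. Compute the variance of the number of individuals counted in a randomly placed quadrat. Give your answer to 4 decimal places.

Per component, I: μ=9.1, E[X²]=85.54; II: μ=6.5, E[X²]=43.5; III: μ=7.32, E[X²]=56.4372; IV: μ=3.5, E[X²]=13.5.
E[X] = 0.24·9.1 + 0.22·6.5 + 0.28·7.32 + 0.26·3.5 = 6.5736.
E[X²] = 0.24·85.54 + 0.22·43.5 + 0.28·56.4372 + 0.26·13.5 = 49.412.
Var(X) = E[X²] − (E[X])² = 49.412 − 43.2122 = 6.1998.

6.1998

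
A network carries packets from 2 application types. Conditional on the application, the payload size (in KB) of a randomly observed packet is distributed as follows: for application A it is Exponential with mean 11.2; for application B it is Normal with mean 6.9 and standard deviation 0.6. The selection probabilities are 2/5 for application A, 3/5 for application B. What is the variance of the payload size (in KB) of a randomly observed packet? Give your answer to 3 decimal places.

Per component, A: μ=11.2, E[X²]=250.88; B: μ=6.9, E[X²]=47.97.
E[X] = 0.4·11.2 + 0.6·6.9 = 8.62.
E[X²] = 0.4·250.88 + 0.6·47.97 = 129.134.
Var(X) = E[X²] − (E[X])² = 129.134 − 74.3044 = 54.8296.

54.830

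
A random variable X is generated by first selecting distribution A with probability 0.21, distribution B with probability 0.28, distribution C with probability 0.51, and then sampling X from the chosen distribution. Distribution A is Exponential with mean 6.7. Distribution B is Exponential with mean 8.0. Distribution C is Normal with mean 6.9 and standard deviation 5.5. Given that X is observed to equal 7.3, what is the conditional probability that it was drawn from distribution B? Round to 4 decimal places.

0.2285

Likelihoods f(7.3 | ·): A: 0.050204; B: 0.0501899; C: 0.0723434.
Posterior ∝ prior × likelihood. Numerator for B: 0.28·0.0501899 = 0.0140532.
Normalizing constant: 0.21·0.050204 + 0.28·0.0501899 + 0.51·0.0723434 = 0.0614911.
P(B | observation) = 0.0140532 / 0.0614911 = 0.22854.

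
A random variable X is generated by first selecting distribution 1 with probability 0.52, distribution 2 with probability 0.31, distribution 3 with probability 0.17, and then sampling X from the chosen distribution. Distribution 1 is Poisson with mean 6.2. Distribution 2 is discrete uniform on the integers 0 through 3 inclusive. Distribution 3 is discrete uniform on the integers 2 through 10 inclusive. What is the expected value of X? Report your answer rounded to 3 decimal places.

4.709

Component means — 1: 6.2; 2: 1.5; 3: 6.
E[X] = 0.52·6.2 + 0.31·1.5 + 0.17·6 = 4.709.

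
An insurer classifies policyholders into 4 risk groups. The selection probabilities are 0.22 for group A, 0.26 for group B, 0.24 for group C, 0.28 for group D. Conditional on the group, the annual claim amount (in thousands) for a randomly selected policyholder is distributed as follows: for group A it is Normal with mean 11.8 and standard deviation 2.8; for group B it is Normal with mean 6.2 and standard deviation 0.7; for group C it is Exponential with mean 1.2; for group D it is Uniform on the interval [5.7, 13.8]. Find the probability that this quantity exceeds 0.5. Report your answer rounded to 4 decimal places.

Conditional on each group, P(X > 0.5): A: 0.999973; B: 1; C: 0.659241; D: 1.
By total probability, P(X > 0.5) = 0.22·0.999973 + 0.26·1 + 0.24·0.659241 + 0.28·1 = 0.918212.

0.9182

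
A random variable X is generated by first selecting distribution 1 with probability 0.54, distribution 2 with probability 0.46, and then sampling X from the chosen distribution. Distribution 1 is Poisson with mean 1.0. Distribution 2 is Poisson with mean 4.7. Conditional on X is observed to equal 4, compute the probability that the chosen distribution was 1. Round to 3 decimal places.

Likelihoods P(X=4 | ·): 1: 0.0153283; 2: 0.184925.
Posterior ∝ prior × likelihood. Numerator for 1: 0.54·0.0153283 = 0.00827729.
Normalizing constant: 0.54·0.0153283 + 0.46·0.184925 = 0.0933429.
P(1 | observation) = 0.00827729 / 0.0933429 = 0.0886761.

0.089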